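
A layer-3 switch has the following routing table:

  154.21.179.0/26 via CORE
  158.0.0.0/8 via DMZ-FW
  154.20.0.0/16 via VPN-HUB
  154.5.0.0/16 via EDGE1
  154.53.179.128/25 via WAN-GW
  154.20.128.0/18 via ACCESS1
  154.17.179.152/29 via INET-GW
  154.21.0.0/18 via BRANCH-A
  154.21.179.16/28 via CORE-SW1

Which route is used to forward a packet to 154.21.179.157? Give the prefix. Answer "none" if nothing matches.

none

154.21.179.157 is outside every listed prefix and there is no default route.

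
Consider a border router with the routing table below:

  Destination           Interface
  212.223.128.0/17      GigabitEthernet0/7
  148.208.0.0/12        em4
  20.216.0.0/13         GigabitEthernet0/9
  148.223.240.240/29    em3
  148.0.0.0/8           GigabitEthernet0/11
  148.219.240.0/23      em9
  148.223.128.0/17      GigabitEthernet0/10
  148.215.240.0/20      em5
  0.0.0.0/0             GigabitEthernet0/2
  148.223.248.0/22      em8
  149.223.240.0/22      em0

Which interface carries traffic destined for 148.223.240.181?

Routes whose prefix contains 148.223.240.181:
  0.0.0.0/0 (default, matches everything) -> GigabitEthernet0/2
  148.0.0.0/8 (148.0.0.0 - 148.255.255.255) -> GigabitEthernet0/11
  148.208.0.0/12 (148.208.0.0 - 148.223.255.255) -> em4
  148.223.128.0/17 (148.223.128.0 - 148.223.255.255) -> GigabitEthernet0/10
More-specific entries that do NOT match:
  148.223.240.240/29 (148.223.240.240 - 148.223.240.247) does not contain 148.223.240.181
  148.219.240.0/23 (148.219.240.0 - 148.219.241.255) does not contain 148.223.240.181
  148.223.248.0/22 (148.223.248.0 - 148.223.251.255) does not contain 148.223.240.181
  149.223.240.0/22 (149.223.240.0 - 149.223.243.255) does not contain 148.223.240.181
  148.215.240.0/20 (148.215.240.0 - 148.215.255.255) does not contain 148.223.240.181
Longest matching prefix is /17 -> interface GigabitEthernet0/10.

GigabitEthernet0/10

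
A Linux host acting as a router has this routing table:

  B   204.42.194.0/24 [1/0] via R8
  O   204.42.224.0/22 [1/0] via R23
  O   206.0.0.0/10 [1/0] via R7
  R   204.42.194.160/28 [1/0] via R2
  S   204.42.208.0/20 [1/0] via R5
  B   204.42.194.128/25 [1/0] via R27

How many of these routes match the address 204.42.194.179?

2

Prefixes containing 204.42.194.179:
  204.42.194.0/24 (204.42.194.0 - 204.42.194.255)
  204.42.194.128/25 (204.42.194.128 - 204.42.194.255)
Total matching entries: 2.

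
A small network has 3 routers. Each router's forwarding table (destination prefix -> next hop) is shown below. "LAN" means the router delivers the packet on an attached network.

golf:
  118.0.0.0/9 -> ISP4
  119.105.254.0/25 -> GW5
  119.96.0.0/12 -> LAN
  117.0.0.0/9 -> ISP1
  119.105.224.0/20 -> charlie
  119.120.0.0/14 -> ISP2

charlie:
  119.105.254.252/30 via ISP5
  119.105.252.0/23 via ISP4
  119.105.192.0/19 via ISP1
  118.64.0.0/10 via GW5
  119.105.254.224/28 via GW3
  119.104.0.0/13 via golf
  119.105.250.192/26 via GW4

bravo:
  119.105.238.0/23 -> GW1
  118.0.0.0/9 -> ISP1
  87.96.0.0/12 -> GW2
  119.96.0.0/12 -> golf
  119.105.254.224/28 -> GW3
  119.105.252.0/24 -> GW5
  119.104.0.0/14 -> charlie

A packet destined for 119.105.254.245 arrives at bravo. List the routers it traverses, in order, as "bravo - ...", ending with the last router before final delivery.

At bravo: longest match for 119.105.254.245 is 119.104.0.0/14 -> charlie
At charlie: longest match for 119.105.254.245 is 119.104.0.0/13 -> golf
At golf: longest match for 119.105.254.245 is 119.96.0.0/12 -> LAN

bravo - charlie - golf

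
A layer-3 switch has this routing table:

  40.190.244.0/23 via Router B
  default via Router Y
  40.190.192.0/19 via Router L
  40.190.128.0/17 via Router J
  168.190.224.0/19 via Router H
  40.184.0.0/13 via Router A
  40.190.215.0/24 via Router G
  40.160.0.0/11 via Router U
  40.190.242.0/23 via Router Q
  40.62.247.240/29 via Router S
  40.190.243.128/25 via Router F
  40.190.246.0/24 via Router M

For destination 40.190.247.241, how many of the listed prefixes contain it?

Prefixes containing 40.190.247.241:
  0.0.0.0/0 (default, matches everything)
  40.160.0.0/11 (40.160.0.0 - 40.191.255.255)
  40.184.0.0/13 (40.184.0.0 - 40.191.255.255)
  40.190.128.0/17 (40.190.128.0 - 40.190.255.255)
Total matching entries: 4.

4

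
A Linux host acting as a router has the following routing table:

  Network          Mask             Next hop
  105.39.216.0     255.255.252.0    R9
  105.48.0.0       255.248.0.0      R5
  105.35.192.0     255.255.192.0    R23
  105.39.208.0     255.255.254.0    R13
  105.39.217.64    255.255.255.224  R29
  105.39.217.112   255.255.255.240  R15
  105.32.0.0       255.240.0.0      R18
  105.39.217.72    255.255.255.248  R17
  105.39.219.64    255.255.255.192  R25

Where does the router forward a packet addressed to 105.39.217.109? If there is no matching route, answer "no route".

R9

Routes whose prefix contains 105.39.217.109:
  105.32.0.0/12 (105.32.0.0 - 105.47.255.255) -> R18
  105.39.216.0/22 (105.39.216.0 - 105.39.219.255) -> R9
More-specific entries that do NOT match:
  105.39.217.72/29 (105.39.217.72 - 105.39.217.79) does not contain 105.39.217.109
  105.39.217.112/28 (105.39.217.112 - 105.39.217.127) does not contain 105.39.217.109
  105.39.217.64/27 (105.39.217.64 - 105.39.217.95) does not contain 105.39.217.109
  105.39.219.64/26 (105.39.219.64 - 105.39.219.127) does not contain 105.39.217.109
  105.39.208.0/23 (105.39.208.0 - 105.39.209.255) does not contain 105.39.217.109
Longest matching prefix is /22 -> next hop R9.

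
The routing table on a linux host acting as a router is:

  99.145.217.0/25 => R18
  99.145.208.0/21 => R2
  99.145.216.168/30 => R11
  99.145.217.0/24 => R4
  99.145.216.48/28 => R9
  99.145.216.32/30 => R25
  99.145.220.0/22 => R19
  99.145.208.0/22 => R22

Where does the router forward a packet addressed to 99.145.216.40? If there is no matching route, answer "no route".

No entry's prefix contains 99.145.216.40; there is no default route.

no route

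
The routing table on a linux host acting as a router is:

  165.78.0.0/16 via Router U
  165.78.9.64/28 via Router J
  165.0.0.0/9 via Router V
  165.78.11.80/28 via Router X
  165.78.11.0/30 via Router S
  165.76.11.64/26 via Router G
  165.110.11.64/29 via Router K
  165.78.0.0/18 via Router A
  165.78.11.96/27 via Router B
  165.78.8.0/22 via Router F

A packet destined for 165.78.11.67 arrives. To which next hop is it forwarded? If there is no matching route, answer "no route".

Routes whose prefix contains 165.78.11.67:
  165.0.0.0/9 (165.0.0.0 - 165.127.255.255) -> Router V
  165.78.0.0/16 (165.78.0.0 - 165.78.255.255) -> Router U
  165.78.0.0/18 (165.78.0.0 - 165.78.63.255) -> Router A
  165.78.8.0/22 (165.78.8.0 - 165.78.11.255) -> Router F
More-specific entries that do NOT match:
  165.78.11.0/30 (165.78.11.0 - 165.78.11.3) does not contain 165.78.11.67
  165.110.11.64/29 (165.110.11.64 - 165.110.11.71) does not contain 165.78.11.67
  165.78.9.64/28 (165.78.9.64 - 165.78.9.79) does not contain 165.78.11.67
  165.78.11.80/28 (165.78.11.80 - 165.78.11.95) does not contain 165.78.11.67
  165.78.11.96/27 (165.78.11.96 - 165.78.11.127) does not contain 165.78.11.67
  165.76.11.64/26 (165.76.11.64 - 165.76.11.127) does not contain 165.78.11.67
Longest matching prefix is /22 -> next hop Router F.

Router F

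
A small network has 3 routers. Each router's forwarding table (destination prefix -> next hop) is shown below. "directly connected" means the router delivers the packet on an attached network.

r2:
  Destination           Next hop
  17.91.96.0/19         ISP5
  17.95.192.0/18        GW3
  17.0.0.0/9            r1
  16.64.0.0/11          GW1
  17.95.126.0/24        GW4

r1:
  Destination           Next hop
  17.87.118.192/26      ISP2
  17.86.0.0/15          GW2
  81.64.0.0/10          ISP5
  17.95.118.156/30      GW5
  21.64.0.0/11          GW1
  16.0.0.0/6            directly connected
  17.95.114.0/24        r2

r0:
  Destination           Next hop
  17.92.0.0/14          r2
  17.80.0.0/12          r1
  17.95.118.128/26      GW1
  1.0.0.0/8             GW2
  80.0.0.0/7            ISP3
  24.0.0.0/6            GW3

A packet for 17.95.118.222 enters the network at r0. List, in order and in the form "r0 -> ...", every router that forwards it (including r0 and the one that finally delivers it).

r0 -> r2 -> r1

At r0: longest match for 17.95.118.222 is 17.92.0.0/14 -> r2
At r2: longest match for 17.95.118.222 is 17.0.0.0/9 -> r1
At r1: longest match for 17.95.118.222 is 16.0.0.0/6 -> directly connected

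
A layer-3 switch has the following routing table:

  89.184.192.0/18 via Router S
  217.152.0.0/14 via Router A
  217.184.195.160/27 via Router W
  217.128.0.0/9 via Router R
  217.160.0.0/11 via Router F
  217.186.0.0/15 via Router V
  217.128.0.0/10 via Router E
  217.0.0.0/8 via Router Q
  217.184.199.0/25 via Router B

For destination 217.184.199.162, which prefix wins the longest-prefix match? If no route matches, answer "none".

Entries matching 217.184.199.162:
  217.0.0.0/8 (217.0.0.0 - 217.255.255.255)
  217.128.0.0/9 (217.128.0.0 - 217.255.255.255)
  217.128.0.0/10 (217.128.0.0 - 217.191.255.255)
  217.160.0.0/11 (217.160.0.0 - 217.191.255.255)
Most specific is 217.160.0.0/11.

217.160.0.0/11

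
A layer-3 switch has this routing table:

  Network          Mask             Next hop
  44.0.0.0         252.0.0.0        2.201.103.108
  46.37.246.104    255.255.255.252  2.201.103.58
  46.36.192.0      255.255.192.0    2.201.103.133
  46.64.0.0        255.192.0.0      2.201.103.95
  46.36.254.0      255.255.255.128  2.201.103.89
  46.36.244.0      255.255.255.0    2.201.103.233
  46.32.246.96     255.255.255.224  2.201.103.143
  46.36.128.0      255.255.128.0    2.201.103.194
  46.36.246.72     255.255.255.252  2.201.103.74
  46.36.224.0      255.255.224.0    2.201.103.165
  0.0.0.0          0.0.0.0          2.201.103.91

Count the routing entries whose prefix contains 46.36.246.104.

5

Prefixes containing 46.36.246.104:
  0.0.0.0/0 (default, matches everything)
  44.0.0.0/6 (44.0.0.0 - 47.255.255.255)
  46.36.128.0/17 (46.36.128.0 - 46.36.255.255)
  46.36.192.0/18 (46.36.192.0 - 46.36.255.255)
  46.36.224.0/19 (46.36.224.0 - 46.36.255.255)
Total matching entries: 5.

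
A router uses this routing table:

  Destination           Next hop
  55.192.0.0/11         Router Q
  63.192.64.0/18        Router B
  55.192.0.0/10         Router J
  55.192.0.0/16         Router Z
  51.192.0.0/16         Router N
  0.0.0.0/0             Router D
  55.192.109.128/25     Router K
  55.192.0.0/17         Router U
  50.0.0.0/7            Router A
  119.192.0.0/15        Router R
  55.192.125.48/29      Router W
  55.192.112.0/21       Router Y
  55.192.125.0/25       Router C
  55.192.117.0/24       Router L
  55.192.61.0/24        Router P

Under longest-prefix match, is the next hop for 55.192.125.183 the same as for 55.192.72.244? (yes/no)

yes

55.192.125.183: longest match 55.192.0.0/17 -> Router U
55.192.72.244: longest match 55.192.0.0/17 -> Router U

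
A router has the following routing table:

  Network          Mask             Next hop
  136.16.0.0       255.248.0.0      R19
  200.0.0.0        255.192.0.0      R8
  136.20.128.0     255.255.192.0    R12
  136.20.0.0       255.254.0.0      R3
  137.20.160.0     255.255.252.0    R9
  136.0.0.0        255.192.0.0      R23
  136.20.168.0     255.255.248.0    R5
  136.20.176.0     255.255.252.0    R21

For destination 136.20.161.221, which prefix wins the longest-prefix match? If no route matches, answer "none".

136.20.128.0/18

Entries matching 136.20.161.221:
  136.0.0.0/10 (136.0.0.0 - 136.63.255.255)
  136.16.0.0/13 (136.16.0.0 - 136.23.255.255)
  136.20.0.0/15 (136.20.0.0 - 136.21.255.255)
  136.20.128.0/18 (136.20.128.0 - 136.20.191.255)
Most specific is 136.20.128.0/18.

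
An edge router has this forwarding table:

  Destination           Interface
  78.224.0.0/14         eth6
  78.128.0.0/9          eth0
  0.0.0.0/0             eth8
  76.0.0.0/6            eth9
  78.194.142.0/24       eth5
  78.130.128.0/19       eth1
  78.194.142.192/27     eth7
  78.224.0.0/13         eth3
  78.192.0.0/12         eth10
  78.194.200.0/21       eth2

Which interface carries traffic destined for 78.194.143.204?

Routes whose prefix contains 78.194.143.204:
  0.0.0.0/0 (default, matches everything) -> eth8
  76.0.0.0/6 (76.0.0.0 - 79.255.255.255) -> eth9
  78.128.0.0/9 (78.128.0.0 - 78.255.255.255) -> eth0
  78.192.0.0/12 (78.192.0.0 - 78.207.255.255) -> eth10
More-specific entries that do NOT match:
  78.194.142.192/27 (78.194.142.192 - 78.194.142.223) does not contain 78.194.143.204
  78.194.142.0/24 (78.194.142.0 - 78.194.142.255) does not contain 78.194.143.204
  78.194.200.0/21 (78.194.200.0 - 78.194.207.255) does not contain 78.194.143.204
  78.130.128.0/19 (78.130.128.0 - 78.130.159.255) does not contain 78.194.143.204
  78.224.0.0/14 (78.224.0.0 - 78.227.255.255) does not contain 78.194.143.204
  78.224.0.0/13 (78.224.0.0 - 78.231.255.255) does not contain 78.194.143.204
Longest matching prefix is /12 -> interface eth10.

eth10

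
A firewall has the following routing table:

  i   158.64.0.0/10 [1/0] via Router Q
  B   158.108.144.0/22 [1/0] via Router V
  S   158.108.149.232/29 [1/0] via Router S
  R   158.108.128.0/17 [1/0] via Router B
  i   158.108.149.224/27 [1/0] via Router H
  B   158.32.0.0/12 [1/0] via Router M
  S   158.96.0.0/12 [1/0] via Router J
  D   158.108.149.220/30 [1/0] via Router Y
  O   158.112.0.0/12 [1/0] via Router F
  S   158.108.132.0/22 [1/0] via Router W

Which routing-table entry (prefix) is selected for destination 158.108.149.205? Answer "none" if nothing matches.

Entries matching 158.108.149.205:
  158.64.0.0/10 (158.64.0.0 - 158.127.255.255)
  158.96.0.0/12 (158.96.0.0 - 158.111.255.255)
  158.108.128.0/17 (158.108.128.0 - 158.108.255.255)
Most specific is 158.108.128.0/17.

158.108.128.0/17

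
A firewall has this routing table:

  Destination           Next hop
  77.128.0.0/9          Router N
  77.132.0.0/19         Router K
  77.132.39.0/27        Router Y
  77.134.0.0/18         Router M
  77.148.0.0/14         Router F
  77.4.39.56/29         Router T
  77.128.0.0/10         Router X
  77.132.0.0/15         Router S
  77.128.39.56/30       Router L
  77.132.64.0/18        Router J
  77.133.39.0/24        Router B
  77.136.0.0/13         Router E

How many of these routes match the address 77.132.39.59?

Prefixes containing 77.132.39.59:
  77.128.0.0/9 (77.128.0.0 - 77.255.255.255)
  77.128.0.0/10 (77.128.0.0 - 77.191.255.255)
  77.132.0.0/15 (77.132.0.0 - 77.133.255.255)
Total matching entries: 3.

3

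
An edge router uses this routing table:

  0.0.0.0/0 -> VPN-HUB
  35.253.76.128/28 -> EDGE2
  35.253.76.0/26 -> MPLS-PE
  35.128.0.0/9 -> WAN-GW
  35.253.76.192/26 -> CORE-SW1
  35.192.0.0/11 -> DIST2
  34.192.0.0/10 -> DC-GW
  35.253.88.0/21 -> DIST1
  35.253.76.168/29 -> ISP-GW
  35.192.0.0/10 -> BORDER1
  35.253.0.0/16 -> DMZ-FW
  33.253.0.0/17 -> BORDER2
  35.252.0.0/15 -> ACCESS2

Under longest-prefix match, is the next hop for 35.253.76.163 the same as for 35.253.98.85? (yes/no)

35.253.76.163: longest match 35.253.0.0/16 -> DMZ-FW
35.253.98.85: longest match 35.253.0.0/16 -> DMZ-FW

yes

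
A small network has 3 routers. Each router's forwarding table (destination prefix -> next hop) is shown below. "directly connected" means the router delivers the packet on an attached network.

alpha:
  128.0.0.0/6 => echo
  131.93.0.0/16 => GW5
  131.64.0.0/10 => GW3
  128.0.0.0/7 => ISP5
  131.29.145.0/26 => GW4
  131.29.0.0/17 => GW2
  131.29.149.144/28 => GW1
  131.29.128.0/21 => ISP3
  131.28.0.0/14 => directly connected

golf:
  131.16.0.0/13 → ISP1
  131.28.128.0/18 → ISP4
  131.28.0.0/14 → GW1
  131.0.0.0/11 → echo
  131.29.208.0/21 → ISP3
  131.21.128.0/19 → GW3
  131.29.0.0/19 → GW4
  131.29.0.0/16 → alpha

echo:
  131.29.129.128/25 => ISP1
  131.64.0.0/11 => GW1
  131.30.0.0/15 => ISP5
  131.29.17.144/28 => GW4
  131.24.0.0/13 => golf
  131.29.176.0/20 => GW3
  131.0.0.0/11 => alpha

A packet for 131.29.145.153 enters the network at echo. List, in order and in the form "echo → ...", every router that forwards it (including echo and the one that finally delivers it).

At echo: longest match for 131.29.145.153 is 131.24.0.0/13 -> golf
At golf: longest match for 131.29.145.153 is 131.29.0.0/16 -> alpha
At alpha: longest match for 131.29.145.153 is 131.28.0.0/14 -> directly connected

echo → golf → alpha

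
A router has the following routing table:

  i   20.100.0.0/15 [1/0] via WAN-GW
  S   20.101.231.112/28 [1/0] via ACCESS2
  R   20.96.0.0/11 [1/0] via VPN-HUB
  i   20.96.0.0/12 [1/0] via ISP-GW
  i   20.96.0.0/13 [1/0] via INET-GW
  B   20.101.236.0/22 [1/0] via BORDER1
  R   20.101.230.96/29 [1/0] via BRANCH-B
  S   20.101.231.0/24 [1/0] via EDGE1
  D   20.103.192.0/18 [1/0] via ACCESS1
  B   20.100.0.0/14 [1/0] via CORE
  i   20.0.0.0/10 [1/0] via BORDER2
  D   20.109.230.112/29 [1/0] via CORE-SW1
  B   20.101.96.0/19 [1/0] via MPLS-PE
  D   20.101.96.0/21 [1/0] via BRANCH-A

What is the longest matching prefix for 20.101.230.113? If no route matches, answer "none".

20.100.0.0/15

Entries matching 20.101.230.113:
  20.96.0.0/11 (20.96.0.0 - 20.127.255.255)
  20.96.0.0/12 (20.96.0.0 - 20.111.255.255)
  20.96.0.0/13 (20.96.0.0 - 20.103.255.255)
  20.100.0.0/14 (20.100.0.0 - 20.103.255.255)
  20.100.0.0/15 (20.100.0.0 - 20.101.255.255)
Most specific is 20.100.0.0/15.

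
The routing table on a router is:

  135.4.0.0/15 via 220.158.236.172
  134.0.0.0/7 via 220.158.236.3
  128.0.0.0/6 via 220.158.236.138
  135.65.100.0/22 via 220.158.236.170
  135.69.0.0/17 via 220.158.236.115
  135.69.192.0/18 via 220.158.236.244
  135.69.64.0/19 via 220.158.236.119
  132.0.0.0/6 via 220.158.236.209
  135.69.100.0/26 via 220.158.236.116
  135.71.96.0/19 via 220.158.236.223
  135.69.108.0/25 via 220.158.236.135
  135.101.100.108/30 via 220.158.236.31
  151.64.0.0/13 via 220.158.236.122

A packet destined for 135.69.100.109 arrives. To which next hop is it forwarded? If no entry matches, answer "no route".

220.158.236.115

Routes whose prefix contains 135.69.100.109:
  132.0.0.0/6 (132.0.0.0 - 135.255.255.255) -> 220.158.236.209
  134.0.0.0/7 (134.0.0.0 - 135.255.255.255) -> 220.158.236.3
  135.69.0.0/17 (135.69.0.0 - 135.69.127.255) -> 220.158.236.115
More-specific entries that do NOT match:
  135.101.100.108/30 (135.101.100.108 - 135.101.100.111) does not contain 135.69.100.109
  135.69.100.0/26 (135.69.100.0 - 135.69.100.63) does not contain 135.69.100.109
  135.69.108.0/25 (135.69.108.0 - 135.69.108.127) does not contain 135.69.100.109
  135.65.100.0/22 (135.65.100.0 - 135.65.103.255) does not contain 135.69.100.109
  135.69.64.0/19 (135.69.64.0 - 135.69.95.255) does not contain 135.69.100.109
  135.71.96.0/19 (135.71.96.0 - 135.71.127.255) does not contain 135.69.100.109
  135.69.192.0/18 (135.69.192.0 - 135.69.255.255) does not contain 135.69.100.109
Longest matching prefix is /17 -> next hop 220.158.236.115.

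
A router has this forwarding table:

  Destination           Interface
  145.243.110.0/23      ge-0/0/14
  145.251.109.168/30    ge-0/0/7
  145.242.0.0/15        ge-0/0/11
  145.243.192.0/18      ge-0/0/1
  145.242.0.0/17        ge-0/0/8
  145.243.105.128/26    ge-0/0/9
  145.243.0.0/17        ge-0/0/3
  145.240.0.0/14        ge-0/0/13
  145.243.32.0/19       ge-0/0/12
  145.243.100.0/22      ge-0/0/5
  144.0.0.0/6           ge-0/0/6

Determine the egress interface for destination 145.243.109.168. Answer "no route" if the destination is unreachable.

Routes whose prefix contains 145.243.109.168:
  144.0.0.0/6 (144.0.0.0 - 147.255.255.255) -> ge-0/0/6
  145.240.0.0/14 (145.240.0.0 - 145.243.255.255) -> ge-0/0/13
  145.242.0.0/15 (145.242.0.0 - 145.243.255.255) -> ge-0/0/11
  145.243.0.0/17 (145.243.0.0 - 145.243.127.255) -> ge-0/0/3
More-specific entries that do NOT match:
  145.251.109.168/30 (145.251.109.168 - 145.251.109.171) does not contain 145.243.109.168
  145.243.105.128/26 (145.243.105.128 - 145.243.105.191) does not contain 145.243.109.168
  145.243.110.0/23 (145.243.110.0 - 145.243.111.255) does not contain 145.243.109.168
  145.243.100.0/22 (145.243.100.0 - 145.243.103.255) does not contain 145.243.109.168
  145.243.32.0/19 (145.243.32.0 - 145.243.63.255) does not contain 145.243.109.168
  145.243.192.0/18 (145.243.192.0 - 145.243.255.255) does not contain 145.243.109.168
Longest matching prefix is /17 -> interface ge-0/0/3.

ge-0/0/3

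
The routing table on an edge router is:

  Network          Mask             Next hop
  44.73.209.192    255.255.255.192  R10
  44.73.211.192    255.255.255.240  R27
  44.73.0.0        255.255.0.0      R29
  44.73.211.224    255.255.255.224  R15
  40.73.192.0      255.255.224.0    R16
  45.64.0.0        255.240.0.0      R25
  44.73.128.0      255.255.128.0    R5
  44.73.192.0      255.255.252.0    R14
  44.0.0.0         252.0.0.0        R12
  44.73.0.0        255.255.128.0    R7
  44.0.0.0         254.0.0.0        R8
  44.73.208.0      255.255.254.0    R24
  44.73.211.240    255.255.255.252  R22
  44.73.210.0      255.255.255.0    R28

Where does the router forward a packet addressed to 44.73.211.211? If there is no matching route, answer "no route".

R5

Routes whose prefix contains 44.73.211.211:
  44.0.0.0/6 (44.0.0.0 - 47.255.255.255) -> R12
  44.0.0.0/7 (44.0.0.0 - 45.255.255.255) -> R8
  44.73.0.0/16 (44.73.0.0 - 44.73.255.255) -> R29
  44.73.128.0/17 (44.73.128.0 - 44.73.255.255) -> R5
More-specific entries that do NOT match:
  44.73.211.240/30 (44.73.211.240 - 44.73.211.243) does not contain 44.73.211.211
  44.73.211.192/28 (44.73.211.192 - 44.73.211.207) does not contain 44.73.211.211
  44.73.211.224/27 (44.73.211.224 - 44.73.211.255) does not contain 44.73.211.211
  44.73.209.192/26 (44.73.209.192 - 44.73.209.255) does not contain 44.73.211.211
  44.73.210.0/24 (44.73.210.0 - 44.73.210.255) does not contain 44.73.211.211
  44.73.208.0/23 (44.73.208.0 - 44.73.209.255) does not contain 44.73.211.211
  44.73.192.0/22 (44.73.192.0 - 44.73.195.255) does not contain 44.73.211.211
  40.73.192.0/19 (40.73.192.0 - 40.73.223.255) does not contain 44.73.211.211
Longest matching prefix is /17 -> next hop R5.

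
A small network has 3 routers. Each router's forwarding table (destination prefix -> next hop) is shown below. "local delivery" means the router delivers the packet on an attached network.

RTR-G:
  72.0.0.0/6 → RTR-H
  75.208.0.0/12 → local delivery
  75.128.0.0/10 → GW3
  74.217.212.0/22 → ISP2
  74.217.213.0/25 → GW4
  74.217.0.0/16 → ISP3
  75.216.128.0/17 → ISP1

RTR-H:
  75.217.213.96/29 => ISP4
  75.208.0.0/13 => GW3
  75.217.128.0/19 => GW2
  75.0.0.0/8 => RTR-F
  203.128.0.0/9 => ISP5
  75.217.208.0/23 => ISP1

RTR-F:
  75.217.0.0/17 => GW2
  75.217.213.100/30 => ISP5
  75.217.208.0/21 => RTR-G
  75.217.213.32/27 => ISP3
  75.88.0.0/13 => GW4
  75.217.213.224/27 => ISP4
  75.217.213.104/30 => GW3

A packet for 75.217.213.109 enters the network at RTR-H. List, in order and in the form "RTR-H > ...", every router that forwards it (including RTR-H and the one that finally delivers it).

RTR-H > RTR-F > RTR-G

At RTR-H: longest match for 75.217.213.109 is 75.0.0.0/8 -> RTR-F
At RTR-F: longest match for 75.217.213.109 is 75.217.208.0/21 -> RTR-G
At RTR-G: longest match for 75.217.213.109 is 75.208.0.0/12 -> local delivery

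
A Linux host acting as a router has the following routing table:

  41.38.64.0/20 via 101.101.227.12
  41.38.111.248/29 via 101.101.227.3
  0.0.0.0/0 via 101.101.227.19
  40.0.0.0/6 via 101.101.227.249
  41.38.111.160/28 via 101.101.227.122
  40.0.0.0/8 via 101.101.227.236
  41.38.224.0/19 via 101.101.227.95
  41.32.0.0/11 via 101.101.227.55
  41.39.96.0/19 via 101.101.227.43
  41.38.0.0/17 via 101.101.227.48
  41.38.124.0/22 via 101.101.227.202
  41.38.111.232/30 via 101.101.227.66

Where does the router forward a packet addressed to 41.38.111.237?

Routes whose prefix contains 41.38.111.237:
  0.0.0.0/0 (default, matches everything) -> 101.101.227.19
  40.0.0.0/6 (40.0.0.0 - 43.255.255.255) -> 101.101.227.249
  41.32.0.0/11 (41.32.0.0 - 41.63.255.255) -> 101.101.227.55
  41.38.0.0/17 (41.38.0.0 - 41.38.127.255) -> 101.101.227.48
More-specific entries that do NOT match:
  41.38.111.232/30 (41.38.111.232 - 41.38.111.235) does not contain 41.38.111.237
  41.38.111.248/29 (41.38.111.248 - 41.38.111.255) does not contain 41.38.111.237
  41.38.111.160/28 (41.38.111.160 - 41.38.111.175) does not contain 41.38.111.237
  41.38.124.0/22 (41.38.124.0 - 41.38.127.255) does not contain 41.38.111.237
  41.38.64.0/20 (41.38.64.0 - 41.38.79.255) does not contain 41.38.111.237
  41.38.224.0/19 (41.38.224.0 - 41.38.255.255) does not contain 41.38.111.237
  41.39.96.0/19 (41.39.96.0 - 41.39.127.255) does not contain 41.38.111.237
Longest matching prefix is /17 -> next hop 101.101.227.48.

101.101.227.48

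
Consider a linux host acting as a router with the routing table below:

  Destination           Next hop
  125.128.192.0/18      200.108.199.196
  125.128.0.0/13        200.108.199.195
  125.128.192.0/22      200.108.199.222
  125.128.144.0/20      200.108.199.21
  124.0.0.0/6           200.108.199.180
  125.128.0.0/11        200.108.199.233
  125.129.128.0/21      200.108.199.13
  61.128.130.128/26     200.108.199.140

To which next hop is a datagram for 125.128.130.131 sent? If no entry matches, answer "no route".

Routes whose prefix contains 125.128.130.131:
  124.0.0.0/6 (124.0.0.0 - 127.255.255.255) -> 200.108.199.180
  125.128.0.0/11 (125.128.0.0 - 125.159.255.255) -> 200.108.199.233
  125.128.0.0/13 (125.128.0.0 - 125.135.255.255) -> 200.108.199.195
More-specific entries that do NOT match:
  61.128.130.128/26 (61.128.130.128 - 61.128.130.191) does not contain 125.128.130.131
  125.128.192.0/22 (125.128.192.0 - 125.128.195.255) does not contain 125.128.130.131
  125.129.128.0/21 (125.129.128.0 - 125.129.135.255) does not contain 125.128.130.131
  125.128.144.0/20 (125.128.144.0 - 125.128.159.255) does not contain 125.128.130.131
  125.128.192.0/18 (125.128.192.0 - 125.128.255.255) does not contain 125.128.130.131
Longest matching prefix is /13 -> next hop 200.108.199.195.

200.108.199.195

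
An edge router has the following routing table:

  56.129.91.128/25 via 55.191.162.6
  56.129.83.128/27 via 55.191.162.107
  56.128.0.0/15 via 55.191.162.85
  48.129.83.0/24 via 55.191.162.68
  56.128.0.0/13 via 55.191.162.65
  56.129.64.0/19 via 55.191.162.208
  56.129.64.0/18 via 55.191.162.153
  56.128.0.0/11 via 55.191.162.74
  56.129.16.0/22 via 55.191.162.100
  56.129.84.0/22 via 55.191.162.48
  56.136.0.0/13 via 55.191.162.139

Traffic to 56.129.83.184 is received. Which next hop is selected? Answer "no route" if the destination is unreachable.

55.191.162.208

Routes whose prefix contains 56.129.83.184:
  56.128.0.0/11 (56.128.0.0 - 56.159.255.255) -> 55.191.162.74
  56.128.0.0/13 (56.128.0.0 - 56.135.255.255) -> 55.191.162.65
  56.128.0.0/15 (56.128.0.0 - 56.129.255.255) -> 55.191.162.85
  56.129.64.0/18 (56.129.64.0 - 56.129.127.255) -> 55.191.162.153
  56.129.64.0/19 (56.129.64.0 - 56.129.95.255) -> 55.191.162.208
More-specific entries that do NOT match:
  56.129.83.128/27 (56.129.83.128 - 56.129.83.159) does not contain 56.129.83.184
  56.129.91.128/25 (56.129.91.128 - 56.129.91.255) does not contain 56.129.83.184
  48.129.83.0/24 (48.129.83.0 - 48.129.83.255) does not contain 56.129.83.184
  56.129.16.0/22 (56.129.16.0 - 56.129.19.255) does not contain 56.129.83.184
  56.129.84.0/22 (56.129.84.0 - 56.129.87.255) does not contain 56.129.83.184
Longest matching prefix is /19 -> next hop 55.191.162.208.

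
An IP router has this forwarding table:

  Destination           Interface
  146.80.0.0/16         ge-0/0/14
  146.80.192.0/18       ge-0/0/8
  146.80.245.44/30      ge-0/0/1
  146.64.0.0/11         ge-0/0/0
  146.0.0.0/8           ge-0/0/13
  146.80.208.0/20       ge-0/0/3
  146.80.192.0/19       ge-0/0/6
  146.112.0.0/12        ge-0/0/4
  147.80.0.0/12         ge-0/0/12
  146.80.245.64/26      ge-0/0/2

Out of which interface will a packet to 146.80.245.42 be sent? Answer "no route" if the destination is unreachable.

ge-0/0/8

Routes whose prefix contains 146.80.245.42:
  146.0.0.0/8 (146.0.0.0 - 146.255.255.255) -> ge-0/0/13
  146.64.0.0/11 (146.64.0.0 - 146.95.255.255) -> ge-0/0/0
  146.80.0.0/16 (146.80.0.0 - 146.80.255.255) -> ge-0/0/14
  146.80.192.0/18 (146.80.192.0 - 146.80.255.255) -> ge-0/0/8
More-specific entries that do NOT match:
  146.80.245.44/30 (146.80.245.44 - 146.80.245.47) does not contain 146.80.245.42
  146.80.245.64/26 (146.80.245.64 - 146.80.245.127) does not contain 146.80.245.42
  146.80.208.0/20 (146.80.208.0 - 146.80.223.255) does not contain 146.80.245.42
  146.80.192.0/19 (146.80.192.0 - 146.80.223.255) does not contain 146.80.245.42
Longest matching prefix is /18 -> interface ge-0/0/8.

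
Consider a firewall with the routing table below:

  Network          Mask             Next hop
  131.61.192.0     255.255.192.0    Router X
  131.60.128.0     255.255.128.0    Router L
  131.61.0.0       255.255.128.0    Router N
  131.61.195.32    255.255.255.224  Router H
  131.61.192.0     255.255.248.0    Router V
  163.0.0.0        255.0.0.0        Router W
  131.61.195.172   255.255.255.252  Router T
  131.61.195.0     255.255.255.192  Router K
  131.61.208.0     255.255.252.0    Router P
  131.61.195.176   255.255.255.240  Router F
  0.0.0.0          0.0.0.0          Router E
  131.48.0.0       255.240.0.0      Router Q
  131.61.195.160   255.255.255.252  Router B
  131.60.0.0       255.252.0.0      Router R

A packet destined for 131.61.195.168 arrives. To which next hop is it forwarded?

Routes whose prefix contains 131.61.195.168:
  0.0.0.0/0 (default, matches everything) -> Router E
  131.48.0.0/12 (131.48.0.0 - 131.63.255.255) -> Router Q
  131.60.0.0/14 (131.60.0.0 - 131.63.255.255) -> Router R
  131.61.192.0/18 (131.61.192.0 - 131.61.255.255) -> Router X
  131.61.192.0/21 (131.61.192.0 - 131.61.199.255) -> Router V
More-specific entries that do NOT match:
  131.61.195.172/30 (131.61.195.172 - 131.61.195.175) does not contain 131.61.195.168
  131.61.195.160/30 (131.61.195.160 - 131.61.195.163) does not contain 131.61.195.168
  131.61.195.176/28 (131.61.195.176 - 131.61.195.191) does not contain 131.61.195.168
  131.61.195.32/27 (131.61.195.32 - 131.61.195.63) does not contain 131.61.195.168
  131.61.195.0/26 (131.61.195.0 - 131.61.195.63) does not contain 131.61.195.168
  131.61.208.0/22 (131.61.208.0 - 131.61.211.255) does not contain 131.61.195.168
Longest matching prefix is /21 -> next hop Router V.

Router V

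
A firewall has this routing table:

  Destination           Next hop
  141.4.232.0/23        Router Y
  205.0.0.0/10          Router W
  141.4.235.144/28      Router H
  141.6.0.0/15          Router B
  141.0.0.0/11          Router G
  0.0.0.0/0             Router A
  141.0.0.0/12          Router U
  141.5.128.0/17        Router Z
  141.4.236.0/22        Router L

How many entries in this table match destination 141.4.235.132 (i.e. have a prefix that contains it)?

3

Prefixes containing 141.4.235.132:
  0.0.0.0/0 (default, matches everything)
  141.0.0.0/11 (141.0.0.0 - 141.31.255.255)
  141.0.0.0/12 (141.0.0.0 - 141.15.255.255)
Total matching entries: 3.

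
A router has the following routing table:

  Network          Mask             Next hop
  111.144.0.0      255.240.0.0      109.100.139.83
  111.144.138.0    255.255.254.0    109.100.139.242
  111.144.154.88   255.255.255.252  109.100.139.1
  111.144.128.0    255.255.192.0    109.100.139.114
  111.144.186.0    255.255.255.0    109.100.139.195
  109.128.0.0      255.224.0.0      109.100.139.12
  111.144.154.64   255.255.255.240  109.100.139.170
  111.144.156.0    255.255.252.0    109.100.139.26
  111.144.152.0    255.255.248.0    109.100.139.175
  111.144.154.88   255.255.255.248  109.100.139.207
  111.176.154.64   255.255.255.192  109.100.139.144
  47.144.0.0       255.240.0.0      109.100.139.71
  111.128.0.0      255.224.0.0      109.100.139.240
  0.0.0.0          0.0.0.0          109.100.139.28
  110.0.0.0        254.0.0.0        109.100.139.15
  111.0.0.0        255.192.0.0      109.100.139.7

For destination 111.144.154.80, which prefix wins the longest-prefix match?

Entries matching 111.144.154.80:
  0.0.0.0/0 (default, matches everything)
  110.0.0.0/7 (110.0.0.0 - 111.255.255.255)
  111.128.0.0/11 (111.128.0.0 - 111.159.255.255)
  111.144.0.0/12 (111.144.0.0 - 111.159.255.255)
  111.144.128.0/18 (111.144.128.0 - 111.144.191.255)
  111.144.152.0/21 (111.144.152.0 - 111.144.159.255)
Most specific is 111.144.152.0/21.

111.144.152.0/21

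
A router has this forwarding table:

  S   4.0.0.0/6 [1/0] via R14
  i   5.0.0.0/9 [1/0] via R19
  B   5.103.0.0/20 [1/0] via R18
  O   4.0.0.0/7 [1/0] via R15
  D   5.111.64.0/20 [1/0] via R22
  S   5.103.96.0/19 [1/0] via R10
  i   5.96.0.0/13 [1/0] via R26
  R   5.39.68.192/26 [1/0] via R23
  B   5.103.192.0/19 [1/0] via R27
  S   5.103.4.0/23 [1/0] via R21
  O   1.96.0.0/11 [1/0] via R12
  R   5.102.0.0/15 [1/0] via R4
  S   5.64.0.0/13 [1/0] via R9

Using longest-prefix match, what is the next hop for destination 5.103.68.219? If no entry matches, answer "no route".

Routes whose prefix contains 5.103.68.219:
  4.0.0.0/6 (4.0.0.0 - 7.255.255.255) -> R14
  4.0.0.0/7 (4.0.0.0 - 5.255.255.255) -> R15
  5.0.0.0/9 (5.0.0.0 - 5.127.255.255) -> R19
  5.96.0.0/13 (5.96.0.0 - 5.103.255.255) -> R26
  5.102.0.0/15 (5.102.0.0 - 5.103.255.255) -> R4
More-specific entries that do NOT match:
  5.39.68.192/26 (5.39.68.192 - 5.39.68.255) does not contain 5.103.68.219
  5.103.4.0/23 (5.103.4.0 - 5.103.5.255) does not contain 5.103.68.219
  5.103.0.0/20 (5.103.0.0 - 5.103.15.255) does not contain 5.103.68.219
  5.111.64.0/20 (5.111.64.0 - 5.111.79.255) does not contain 5.103.68.219
  5.103.96.0/19 (5.103.96.0 - 5.103.127.255) does not contain 5.103.68.219
  5.103.192.0/19 (5.103.192.0 - 5.103.223.255) does not contain 5.103.68.219
Longest matching prefix is /15 -> next hop R4.

R4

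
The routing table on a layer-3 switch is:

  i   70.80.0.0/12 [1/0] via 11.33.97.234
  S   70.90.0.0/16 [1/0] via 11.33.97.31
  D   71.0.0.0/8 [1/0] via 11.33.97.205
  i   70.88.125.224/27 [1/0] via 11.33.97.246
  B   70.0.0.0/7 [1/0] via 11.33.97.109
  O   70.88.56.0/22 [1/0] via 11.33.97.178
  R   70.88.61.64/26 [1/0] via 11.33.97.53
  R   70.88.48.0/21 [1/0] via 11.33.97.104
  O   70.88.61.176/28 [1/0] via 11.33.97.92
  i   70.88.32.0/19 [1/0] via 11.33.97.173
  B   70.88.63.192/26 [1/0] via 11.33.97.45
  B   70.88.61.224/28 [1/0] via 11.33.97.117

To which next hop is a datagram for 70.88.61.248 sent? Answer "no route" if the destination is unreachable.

Routes whose prefix contains 70.88.61.248:
  70.0.0.0/7 (70.0.0.0 - 71.255.255.255) -> 11.33.97.109
  70.80.0.0/12 (70.80.0.0 - 70.95.255.255) -> 11.33.97.234
  70.88.32.0/19 (70.88.32.0 - 70.88.63.255) -> 11.33.97.173
More-specific entries that do NOT match:
  70.88.61.176/28 (70.88.61.176 - 70.88.61.191) does not contain 70.88.61.248
  70.88.61.224/28 (70.88.61.224 - 70.88.61.239) does not contain 70.88.61.248
  70.88.125.224/27 (70.88.125.224 - 70.88.125.255) does not contain 70.88.61.248
  70.88.61.64/26 (70.88.61.64 - 70.88.61.127) does not contain 70.88.61.248
  70.88.63.192/26 (70.88.63.192 - 70.88.63.255) does not contain 70.88.61.248
  70.88.56.0/22 (70.88.56.0 - 70.88.59.255) does not contain 70.88.61.248
  70.88.48.0/21 (70.88.48.0 - 70.88.55.255) does not contain 70.88.61.248
Longest matching prefix is /19 -> next hop 11.33.97.173.

11.33.97.173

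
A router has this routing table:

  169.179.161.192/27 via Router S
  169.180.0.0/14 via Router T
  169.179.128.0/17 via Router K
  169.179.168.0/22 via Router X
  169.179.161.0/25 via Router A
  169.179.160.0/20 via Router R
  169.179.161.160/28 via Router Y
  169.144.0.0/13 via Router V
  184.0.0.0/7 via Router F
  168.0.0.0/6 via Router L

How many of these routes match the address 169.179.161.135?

Prefixes containing 169.179.161.135:
  168.0.0.0/6 (168.0.0.0 - 171.255.255.255)
  169.179.128.0/17 (169.179.128.0 - 169.179.255.255)
  169.179.160.0/20 (169.179.160.0 - 169.179.175.255)
Total matching entries: 3.

3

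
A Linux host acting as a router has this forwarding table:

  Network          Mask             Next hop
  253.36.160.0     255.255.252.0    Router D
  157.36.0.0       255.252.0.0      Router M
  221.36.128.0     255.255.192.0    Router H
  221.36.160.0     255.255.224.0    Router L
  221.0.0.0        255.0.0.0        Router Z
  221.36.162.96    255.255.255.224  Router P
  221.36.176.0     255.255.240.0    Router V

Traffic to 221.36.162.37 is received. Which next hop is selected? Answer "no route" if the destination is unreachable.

Routes whose prefix contains 221.36.162.37:
  221.0.0.0/8 (221.0.0.0 - 221.255.255.255) -> Router Z
  221.36.128.0/18 (221.36.128.0 - 221.36.191.255) -> Router H
  221.36.160.0/19 (221.36.160.0 - 221.36.191.255) -> Router L
More-specific entries that do NOT match:
  221.36.162.96/27 (221.36.162.96 - 221.36.162.127) does not contain 221.36.162.37
  253.36.160.0/22 (253.36.160.0 - 253.36.163.255) does not contain 221.36.162.37
  221.36.176.0/20 (221.36.176.0 - 221.36.191.255) does not contain 221.36.162.37
Longest matching prefix is /19 -> next hop Router L.

Router L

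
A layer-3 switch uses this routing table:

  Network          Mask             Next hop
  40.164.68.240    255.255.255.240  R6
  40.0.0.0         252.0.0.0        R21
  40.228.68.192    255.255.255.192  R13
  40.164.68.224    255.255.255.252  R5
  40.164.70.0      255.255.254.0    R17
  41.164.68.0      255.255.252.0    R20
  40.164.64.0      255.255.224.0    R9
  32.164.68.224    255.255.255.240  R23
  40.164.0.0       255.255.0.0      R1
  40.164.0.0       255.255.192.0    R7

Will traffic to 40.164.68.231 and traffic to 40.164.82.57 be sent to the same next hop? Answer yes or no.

40.164.68.231: longest match 40.164.64.0/19 -> R9
40.164.82.57: longest match 40.164.64.0/19 -> R9

yes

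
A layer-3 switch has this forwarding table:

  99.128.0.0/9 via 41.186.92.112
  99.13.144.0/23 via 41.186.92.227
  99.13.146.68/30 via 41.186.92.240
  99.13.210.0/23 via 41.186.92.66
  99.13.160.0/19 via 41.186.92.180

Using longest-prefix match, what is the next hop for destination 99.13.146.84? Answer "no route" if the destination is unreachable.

No entry's prefix contains 99.13.146.84; there is no default route.

no route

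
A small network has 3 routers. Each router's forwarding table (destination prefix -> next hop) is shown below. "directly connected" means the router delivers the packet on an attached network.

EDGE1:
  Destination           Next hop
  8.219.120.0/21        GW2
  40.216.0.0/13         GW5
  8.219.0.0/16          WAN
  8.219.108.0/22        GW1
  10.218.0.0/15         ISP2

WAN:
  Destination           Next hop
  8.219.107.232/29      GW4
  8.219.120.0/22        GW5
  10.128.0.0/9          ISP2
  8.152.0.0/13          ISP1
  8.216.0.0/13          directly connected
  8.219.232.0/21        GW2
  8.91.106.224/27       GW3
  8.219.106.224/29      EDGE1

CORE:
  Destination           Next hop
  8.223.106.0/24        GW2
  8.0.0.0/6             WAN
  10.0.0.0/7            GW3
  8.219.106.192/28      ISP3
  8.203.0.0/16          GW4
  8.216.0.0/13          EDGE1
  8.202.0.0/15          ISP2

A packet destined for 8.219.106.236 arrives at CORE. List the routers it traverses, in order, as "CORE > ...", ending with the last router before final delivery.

At CORE: longest match for 8.219.106.236 is 8.216.0.0/13 -> EDGE1
At EDGE1: longest match for 8.219.106.236 is 8.219.0.0/16 -> WAN
At WAN: longest match for 8.219.106.236 is 8.216.0.0/13 -> directly connected

CORE > EDGE1 > WAN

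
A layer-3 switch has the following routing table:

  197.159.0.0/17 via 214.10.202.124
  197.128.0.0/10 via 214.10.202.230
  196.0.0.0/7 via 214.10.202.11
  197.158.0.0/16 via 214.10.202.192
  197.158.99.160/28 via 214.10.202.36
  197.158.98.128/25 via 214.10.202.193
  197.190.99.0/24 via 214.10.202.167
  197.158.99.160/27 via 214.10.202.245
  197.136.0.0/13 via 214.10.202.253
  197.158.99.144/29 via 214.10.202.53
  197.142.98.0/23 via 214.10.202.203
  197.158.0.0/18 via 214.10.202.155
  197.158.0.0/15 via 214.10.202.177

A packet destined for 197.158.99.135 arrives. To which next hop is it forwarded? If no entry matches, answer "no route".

Routes whose prefix contains 197.158.99.135:
  196.0.0.0/7 (196.0.0.0 - 197.255.255.255) -> 214.10.202.11
  197.128.0.0/10 (197.128.0.0 - 197.191.255.255) -> 214.10.202.230
  197.158.0.0/15 (197.158.0.0 - 197.159.255.255) -> 214.10.202.177
  197.158.0.0/16 (197.158.0.0 - 197.158.255.255) -> 214.10.202.192
More-specific entries that do NOT match:
  197.158.99.144/29 (197.158.99.144 - 197.158.99.151) does not contain 197.158.99.135
  197.158.99.160/28 (197.158.99.160 - 197.158.99.175) does not contain 197.158.99.135
  197.158.99.160/27 (197.158.99.160 - 197.158.99.191) does not contain 197.158.99.135
  197.158.98.128/25 (197.158.98.128 - 197.158.98.255) does not contain 197.158.99.135
  197.190.99.0/24 (197.190.99.0 - 197.190.99.255) does not contain 197.158.99.135
  197.142.98.0/23 (197.142.98.0 - 197.142.99.255) does not contain 197.158.99.135
  197.158.0.0/18 (197.158.0.0 - 197.158.63.255) does not contain 197.158.99.135
  197.159.0.0/17 (197.159.0.0 - 197.159.127.255) does not contain 197.158.99.135
Longest matching prefix is /16 -> next hop 214.10.202.192.

214.10.202.192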